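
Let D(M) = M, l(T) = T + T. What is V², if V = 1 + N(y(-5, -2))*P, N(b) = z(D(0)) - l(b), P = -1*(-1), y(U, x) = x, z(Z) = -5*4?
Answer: 225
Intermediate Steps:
l(T) = 2*T
z(Z) = -20
P = 1
N(b) = -20 - 2*b
V = -15 (V = 1 + (-20 - 2*(-2))*1 = 1 + (-20 + 4)*1 = 1 - 16*1 = 1 - 16 = -15)
V² = (-15)² = 225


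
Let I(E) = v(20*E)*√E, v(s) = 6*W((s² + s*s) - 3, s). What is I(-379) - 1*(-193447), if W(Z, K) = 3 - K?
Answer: 193447 + 45498*I*√379 ≈ 1.9345e+5 + 8.8575e+5*I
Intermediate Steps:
v(s) = 18 - 6*s (v(s) = 6*(3 - s) = 18 - 6*s)
I(E) = √E*(18 - 120*E) (I(E) = (18 - 120*E)*√E = √E*(18 - 120*E))
I(-379) - 1*(-193447) = √(-379)*(18 - 120*(-379)) - 1*(-193447) = (I*√379)*(18 + 45480) + 193447 = (I*√379)*45498 + 193447 = 45498*I*√379 + 193447 = 193447 + 45498*I*√379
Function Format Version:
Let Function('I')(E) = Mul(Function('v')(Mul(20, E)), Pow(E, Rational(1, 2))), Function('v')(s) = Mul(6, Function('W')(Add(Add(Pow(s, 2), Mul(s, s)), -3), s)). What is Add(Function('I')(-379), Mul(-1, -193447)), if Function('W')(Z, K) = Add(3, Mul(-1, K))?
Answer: Add(193447, Mul(45498, I, Pow(379, Rational(1, 2)))) ≈ Add(1.9345e+5, Mul(8.8575e+5, I))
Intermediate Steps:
Function('v')(s) = Add(18, Mul(-6, s)) (Function('v')(s) = Mul(6, Add(3, Mul(-1, s))) = Add(18, Mul(-6, s)))
Function('I')(E) = Mul(Pow(E, Rational(1, 2)), Add(18, Mul(-120, E))) (Function('I')(E) = Mul(Add(18, Mul(-6, Mul(20, E))), Pow(E, Rational(1, 2))) = Mul(Add(18, Mul(-120, E)), Pow(E, Rational(1, 2))) = Mul(Pow(E, Rational(1, 2)), Add(18, Mul(-120, E))))
Add(Function('I')(-379), Mul(-1, -193447)) = Add(Mul(Pow(-379, Rational(1, 2)), Add(18, Mul(-120, -379))), Mul(-1, -193447)) = Add(Mul(Mul(I, Pow(379, Rational(1, 2))), Add(18, 45480)), 193447) = Add(Mul(Mul(I, Pow(379, Rational(1, 2))), 45498), 193447) = Add(Mul(45498, I, Pow(379, Rational(1, 2))), 193447) = Add(193447, Mul(45498, I, Pow(379, Rational(1, 2))))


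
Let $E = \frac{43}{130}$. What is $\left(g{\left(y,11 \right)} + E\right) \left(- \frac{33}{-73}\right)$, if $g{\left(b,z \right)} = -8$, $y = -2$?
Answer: $- \frac{32901}{9490} \approx -3.4669$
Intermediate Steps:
$E = \frac{43}{130}$ ($E = 43 \cdot \frac{1}{130} = \frac{43}{130} \approx 0.33077$)
$\left(g{\left(y,11 \right)} + E\right) \left(- \frac{33}{-73}\right) = \left(-8 + \frac{43}{130}\right) \left(- \frac{33}{-73}\right) = - \frac{997 \left(\left(-33\right) \left(- \frac{1}{73}\right)\right)}{130} = \left(- \frac{997}{130}\right) \frac{33}{73} = - \frac{32901}{9490}$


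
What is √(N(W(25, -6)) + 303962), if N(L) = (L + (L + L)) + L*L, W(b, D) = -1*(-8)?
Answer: 5*√12162 ≈ 551.41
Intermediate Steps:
W(b, D) = 8
N(L) = L² + 3*L (N(L) = (L + 2*L) + L² = 3*L + L² = L² + 3*L)
√(N(W(25, -6)) + 303962) = √(8*(3 + 8) + 303962) = √(8*11 + 303962) = √(88 + 303962) = √304050 = 5*√12162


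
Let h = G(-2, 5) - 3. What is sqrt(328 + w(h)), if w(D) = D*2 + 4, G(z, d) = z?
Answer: sqrt(322) ≈ 17.944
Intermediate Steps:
h = -5 (h = -2 - 3 = -5)
w(D) = 4 + 2*D (w(D) = 2*D + 4 = 4 + 2*D)
sqrt(328 + w(h)) = sqrt(328 + (4 + 2*(-5))) = sqrt(328 + (4 - 10)) = sqrt(328 - 6) = sqrt(322)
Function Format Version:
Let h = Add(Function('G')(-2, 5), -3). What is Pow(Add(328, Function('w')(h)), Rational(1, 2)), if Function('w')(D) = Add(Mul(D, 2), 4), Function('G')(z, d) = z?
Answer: Pow(322, Rational(1, 2)) ≈ 17.944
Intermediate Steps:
h = -5 (h = Add(-2, -3) = -5)
Function('w')(D) = Add(4, Mul(2, D)) (Function('w')(D) = Add(Mul(2, D), 4) = Add(4, Mul(2, D)))
Pow(Add(328, Function('w')(h)), Rational(1, 2)) = Pow(Add(328, Add(4, Mul(2, -5))), Rational(1, 2)) = Pow(Add(328, Add(4, -10)), Rational(1, 2)) = Pow(Add(328, -6), Rational(1, 2)) = Pow(322, Rational(1, 2))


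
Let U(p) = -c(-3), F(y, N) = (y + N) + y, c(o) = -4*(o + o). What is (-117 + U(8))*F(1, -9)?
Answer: 987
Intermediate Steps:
c(o) = -8*o
F(y, N) = N + 2*y (F(y, N) = (N + y) + y = N + 2*y)
U(p) = -24 (U(p) = -(-8)*(-3) = -1*24 = -24)
(-117 + U(8))*F(1, -9) = (-117 - 24)*(-9 + 2*1) = -141*(-9 + 2) = -141*(-7) = 987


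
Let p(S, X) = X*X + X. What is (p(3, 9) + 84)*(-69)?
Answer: -12006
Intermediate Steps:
p(S, X) = X + X**2 (p(S, X) = X**2 + X = X + X**2)
(p(3, 9) + 84)*(-69) = (9*(1 + 9) + 84)*(-69) = (9*10 + 84)*(-69) = (90 + 84)*(-69) = 174*(-69) = -12006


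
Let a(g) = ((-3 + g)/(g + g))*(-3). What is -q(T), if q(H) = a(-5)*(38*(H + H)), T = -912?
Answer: -831744/5 ≈ -1.6635e+5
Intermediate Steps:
a(g) = -3*(-3 + g)/(2*g) (a(g) = ((-3 + g)/((2*g)))*(-3) = ((-3 + g)*(1/(2*g)))*(-3) = ((-3 + g)/(2*g))*(-3) = -3*(-3 + g)/(2*g))
q(H) = -912*H/5 (q(H) = ((3/2)*(3 - 1*(-5))/(-5))*(38*(H + H)) = ((3/2)*(-⅕)*(3 + 5))*(38*(2*H)) = ((3/2)*(-⅕)*8)*(76*H) = -912*H/5)
-q(T) = -(-912)*(-912)/5 = -1*831744/5 = -831744/5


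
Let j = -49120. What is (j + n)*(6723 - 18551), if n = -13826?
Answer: 744525288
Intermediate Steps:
(j + n)*(6723 - 18551) = (-49120 - 13826)*(6723 - 18551) = -62946*(-11828) = 744525288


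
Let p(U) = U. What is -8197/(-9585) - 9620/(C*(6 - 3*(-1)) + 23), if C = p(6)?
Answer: -91576531/738045 ≈ -124.08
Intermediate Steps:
C = 6
-8197/(-9585) - 9620/(C*(6 - 3*(-1)) + 23) = -8197/(-9585) - 9620/(6*(6 - 3*(-1)) + 23) = -8197*(-1/9585) - 9620/(6*(6 + 3) + 23) = 8197/9585 - 9620/(6*9 + 23) = 8197/9585 - 9620/(54 + 23) = 8197/9585 - 9620/77 = -91576531/738045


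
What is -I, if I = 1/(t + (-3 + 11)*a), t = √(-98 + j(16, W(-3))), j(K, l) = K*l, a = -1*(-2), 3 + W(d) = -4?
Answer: I/(√210 - 16*I) ≈ -0.034335 + 0.031097*I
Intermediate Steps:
W(d) = -7 (W(d) = -3 - 4 = -7)
a = 2
t = I*√210 (t = √(-98 + 16*(-7)) = √(-98 - 112) = √(-210) = I*√210 ≈ 14.491*I)
I = 1/(16 + I*√210) (I = 1/(I*√210 + (-3 + 11)*2) = 1/(I*√210 + 8*2) = 1/(I*√210 + 16) = 1/(16 + I*√210) ≈ 0.034335 - 0.031097*I)
-I = -(8/233 - I*√210/466) = -8/233 + I*√210/466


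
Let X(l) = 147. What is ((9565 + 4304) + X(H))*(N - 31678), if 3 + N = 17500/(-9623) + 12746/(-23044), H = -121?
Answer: -24618627769012320/55438103 ≈ -4.4407e+8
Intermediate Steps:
N = -595590997/110876206 (N = -3 + (17500/(-9623) + 12746/(-23044)) = -3 + (17500*(-1/9623) + 12746*(-1/23044)) = -3 + (-17500/9623 - 6373/11522) = -3 - 262962379/110876206 = -595590997/110876206 ≈ -5.3717)
((9565 + 4304) + X(H))*(N - 31678) = ((9565 + 4304) + 147)*(-595590997/110876206 - 31678) = (13869 + 147)*(-3512932044665/110876206) = 14016*(-3512932044665/110876206) = -24618627769012320/55438103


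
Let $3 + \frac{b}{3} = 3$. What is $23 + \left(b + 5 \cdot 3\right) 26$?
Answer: $413$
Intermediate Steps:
$b = 0$ ($b = -9 + 3 \cdot 3 = -9 + 9 = 0$)
$23 + \left(b + 5 \cdot 3\right) 26 = 23 + \left(0 + 5 \cdot 3\right) 26 = 23 + \left(0 + 15\right) 26 = 23 + 15 \cdot 26 = 23 + 390 = 413$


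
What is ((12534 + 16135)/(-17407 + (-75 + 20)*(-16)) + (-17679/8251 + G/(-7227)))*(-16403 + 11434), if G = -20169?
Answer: 591195933358931/109500514431 ≈ 5399.0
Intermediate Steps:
((12534 + 16135)/(-17407 + (-75 + 20)*(-16)) + (-17679/8251 + G/(-7227)))*(-16403 + 11434) = ((12534 + 16135)/(-17407 + (-75 + 20)*(-16)) + (-17679/8251 - 20169/(-7227)))*(-16403 + 11434) = (28669/(-17407 - 55*(-16)) + (-17679*1/8251 - 20169*(-1/7227)))*(-4969) = (28669/(-17407 + 880) + (-17679/8251 + 2241/803))*(-4969) = (28669/(-16527) + 4294254/6625553)*(-4969) = (28669*(-1/16527) + 4294254/6625553)*(-4969) = (-28669/16527 + 4294254/6625553)*(-4969) = -118976843099/109500514431*(-4969) = 591195933358931/109500514431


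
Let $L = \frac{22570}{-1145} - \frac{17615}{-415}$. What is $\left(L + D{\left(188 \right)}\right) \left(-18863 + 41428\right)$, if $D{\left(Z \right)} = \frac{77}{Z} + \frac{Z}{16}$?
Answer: $\frac{1406766884115}{1786658} \approx 7.8737 \cdot 10^{5}$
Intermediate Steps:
$D{\left(Z \right)} = \frac{77}{Z} + \frac{Z}{16}$ ($D{\left(Z \right)} = \frac{77}{Z} + Z \frac{1}{16} = \frac{77}{Z} + \frac{Z}{16}$)
$L = \frac{432105}{19007}$ ($L = 22570 \left(- \frac{1}{1145}\right) - - \frac{3523}{83} = - \frac{4514}{229} + \frac{3523}{83} = \frac{432105}{19007} \approx 22.734$)
$\left(L + D{\left(188 \right)}\right) \left(-18863 + 41428\right) = \left(\frac{432105}{19007} + \left(\frac{77}{188} + \frac{1}{16} \cdot 188\right)\right) \left(-18863 + 41428\right) = \left(\frac{432105}{19007} + \left(77 \cdot \frac{1}{188} + \frac{47}{4}\right)\right) 22565 = \left(\frac{432105}{19007} + \left(\frac{77}{188} + \frac{47}{4}\right)\right) 22565 = \left(\frac{432105}{19007} + \frac{1143}{94}\right) 22565 = \frac{62342871}{1786658} \cdot 22565 = \frac{1406766884115}{1786658}$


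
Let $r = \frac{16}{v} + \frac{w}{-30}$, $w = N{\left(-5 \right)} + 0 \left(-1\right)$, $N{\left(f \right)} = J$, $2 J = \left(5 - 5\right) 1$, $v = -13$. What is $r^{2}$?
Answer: $\frac{256}{169} \approx 1.5148$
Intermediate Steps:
$J = 0$ ($J = \frac{\left(5 - 5\right) 1}{2} = \frac{0 \cdot 1}{2} = \frac{1}{2} \cdot 0 = 0$)
$N{\left(f \right)} = 0$
$w = 0$ ($w = 0 + 0 \left(-1\right) = 0 + 0 = 0$)
$r = - \frac{16}{13}$ ($r = \frac{16}{-13} + \frac{0}{-30} = 16 \left(- \frac{1}{13}\right) + 0 \left(- \frac{1}{30}\right) = - \frac{16}{13} + 0 = - \frac{16}{13} \approx -1.2308$)
$r^{2} = \left(- \frac{16}{13}\right)^{2} = \frac{256}{169}$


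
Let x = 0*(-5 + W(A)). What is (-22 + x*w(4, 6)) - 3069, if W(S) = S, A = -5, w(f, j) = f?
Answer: -3091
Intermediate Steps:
x = 0 (x = 0*(-5 - 5) = 0*(-10) = 0)
(-22 + x*w(4, 6)) - 3069 = (-22 + 0*4) - 3069 = (-22 + 0) - 3069 = -22 - 3069 = -3091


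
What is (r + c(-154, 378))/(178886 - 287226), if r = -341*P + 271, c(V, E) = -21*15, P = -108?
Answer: -9196/27085 ≈ -0.33952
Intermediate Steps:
c(V, E) = -315
r = 37099 (r = -341*(-108) + 271 = 36828 + 271 = 37099)
(r + c(-154, 378))/(178886 - 287226) = (37099 - 315)/(178886 - 287226) = 36784/(-108340) = 36784*(-1/108340) = -9196/27085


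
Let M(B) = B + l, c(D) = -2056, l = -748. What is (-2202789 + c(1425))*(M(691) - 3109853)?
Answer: 6856869513950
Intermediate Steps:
M(B) = -748 + B (M(B) = B - 748 = -748 + B)
(-2202789 + c(1425))*(M(691) - 3109853) = (-2202789 - 2056)*((-748 + 691) - 3109853) = -2204845*(-57 - 3109853) = -2204845*(-3109910) = 6856869513950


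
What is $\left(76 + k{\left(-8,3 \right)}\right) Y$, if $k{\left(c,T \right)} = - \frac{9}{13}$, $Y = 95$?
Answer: $\frac{93005}{13} \approx 7154.2$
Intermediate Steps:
$k{\left(c,T \right)} = - \frac{9}{13}$ ($k{\left(c,T \right)} = \left(-9\right) \frac{1}{13} = - \frac{9}{13}$)
$\left(76 + k{\left(-8,3 \right)}\right) Y = \left(76 - \frac{9}{13}\right) 95 = \frac{979}{13} \cdot 95 = \frac{93005}{13}$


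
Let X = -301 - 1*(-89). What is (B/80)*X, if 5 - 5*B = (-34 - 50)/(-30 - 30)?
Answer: -477/250 ≈ -1.9080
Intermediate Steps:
X = -212 (X = -301 + 89 = -212)
B = 18/25 (B = 1 - (-34 - 50)/(5*(-30 - 30)) = 1 - (-84)/(5*(-60)) = 1 - (-84)*(-1)/(5*60) = 1 - ⅕*7/5 = 1 - 7/25 = 18/25 ≈ 0.72000)
(B/80)*X = ((18/25)/80)*(-212) = ((18/25)*(1/80))*(-212) = (9/1000)*(-212) = -477/250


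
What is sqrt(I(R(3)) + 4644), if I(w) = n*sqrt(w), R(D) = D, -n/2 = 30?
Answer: 2*sqrt(1161 - 15*sqrt(3)) ≈ 67.380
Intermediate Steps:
n = -60 (n = -2*30 = -60)
I(w) = -60*sqrt(w)
sqrt(I(R(3)) + 4644) = sqrt(-60*sqrt(3) + 4644) = sqrt(4644 - 60*sqrt(3))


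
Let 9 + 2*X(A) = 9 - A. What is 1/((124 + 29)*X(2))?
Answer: -1/153 ≈ -0.0065359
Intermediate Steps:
X(A) = -A/2 (X(A) = -9/2 + (9 - A)/2 = -9/2 + (9/2 - A/2) = -A/2)
1/((124 + 29)*X(2)) = 1/((124 + 29)*(-1/2*2)) = 1/(153*(-1)) = 1/(-153) = -1/153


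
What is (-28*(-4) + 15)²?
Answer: 16129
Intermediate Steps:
(-28*(-4) + 15)² = (112 + 15)² = 127² = 16129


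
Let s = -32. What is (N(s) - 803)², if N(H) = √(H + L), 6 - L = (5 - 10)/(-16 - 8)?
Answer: (9636 - I*√3774)²/144 ≈ 6.4478e+5 - 8221.8*I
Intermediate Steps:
L = 139/24 (L = 6 - (5 - 10)/(-16 - 8) = 6 - (-5)/(-24) = 6 - (-5)*(-1)/24 = 6 - 1*5/24 = 6 - 5/24 = 139/24 ≈ 5.7917)
N(H) = √(139/24 + H) (N(H) = √(H + 139/24) = √(139/24 + H))
(N(s) - 803)² = (√(834 + 144*(-32))/12 - 803)² = (√(834 - 4608)/12 - 803)² = (√(-3774)/12 - 803)² = ((I*√3774)/12 - 803)² = (I*√3774/12 - 803)² = (-803 + I*√3774/12)²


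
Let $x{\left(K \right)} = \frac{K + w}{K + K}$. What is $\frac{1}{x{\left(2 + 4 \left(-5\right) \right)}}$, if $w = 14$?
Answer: $9$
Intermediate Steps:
$x{\left(K \right)} = \frac{14 + K}{2 K}$ ($x{\left(K \right)} = \frac{K + 14}{K + K} = \frac{14 + K}{2 K}$)
$\frac{1}{x{\left(2 + 4 \left(-5\right) \right)}} = \frac{1}{\frac{1}{2} \frac{1}{2 + 4 \left(-5\right)} \left(14 + \left(2 + 4 \left(-5\right)\right)\right)} = \frac{1}{\frac{1}{2} \frac{1}{2 - 20} \left(14 + \left(2 - 20\right)\right)} = \frac{1}{\frac{1}{2} \frac{1}{-18} \left(14 - 18\right)} = \frac{1}{\frac{1}{2} \left(- \frac{1}{18}\right) \left(-4\right)} = \frac{1}{\frac{1}{9}} = 9$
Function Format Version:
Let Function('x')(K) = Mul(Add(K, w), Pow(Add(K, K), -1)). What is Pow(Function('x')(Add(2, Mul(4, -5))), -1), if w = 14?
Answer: 9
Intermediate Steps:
Function('x')(K) = Mul(Rational(1, 2), Pow(K, -1), Add(14, K)) (Function('x')(K) = Mul(Add(K, 14), Pow(Add(K, K), -1)) = Mul(Add(14, K), Pow(Mul(2, K), -1)) = Mul(Add(14, K), Mul(Rational(1, 2), Pow(K, -1))) = Mul(Rational(1, 2), Pow(K, -1), Add(14, K)))
Pow(Function('x')(Add(2, Mul(4, -5))), -1) = Pow(Mul(Rational(1, 2), Pow(Add(2, Mul(4, -5)), -1), Add(14, Add(2, Mul(4, -5)))), -1) = Pow(Mul(Rational(1, 2), Pow(Add(2, -20), -1), Add(14, Add(2, -20))), -1) = Pow(Mul(Rational(1, 2), Pow(-18, -1), Add(14, -18)), -1) = Pow(Mul(Rational(1, 2), Rational(-1, 18), -4), -1) = Pow(Rational(1, 9), -1) = 9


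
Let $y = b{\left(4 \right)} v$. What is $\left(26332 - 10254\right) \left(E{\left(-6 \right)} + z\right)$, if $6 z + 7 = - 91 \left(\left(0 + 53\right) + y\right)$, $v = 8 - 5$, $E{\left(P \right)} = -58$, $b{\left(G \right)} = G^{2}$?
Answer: $-25580098$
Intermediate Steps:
$v = 3$
$y = 48$ ($y = 4^{2} \cdot 3 = 16 \cdot 3 = 48$)
$z = -1533$ ($z = - \frac{7}{6} + \frac{\left(-91\right) \left(\left(0 + 53\right) + 48\right)}{6} = - \frac{7}{6} + \frac{\left(-91\right) \left(53 + 48\right)}{6} = - \frac{7}{6} + \frac{\left(-91\right) 101}{6} = - \frac{7}{6} + \frac{1}{6} \left(-9191\right) = - \frac{7}{6} - \frac{9191}{6} = -1533$)
$\left(26332 - 10254\right) \left(E{\left(-6 \right)} + z\right) = \left(26332 - 10254\right) \left(-58 - 1533\right) = 16078 \left(-1591\right) = -25580098$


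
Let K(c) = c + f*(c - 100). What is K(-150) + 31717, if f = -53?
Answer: 44817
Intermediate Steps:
K(c) = 5300 - 52*c (K(c) = c - 53*(c - 100) = c - 53*(-100 + c) = c + (5300 - 53*c) = 5300 - 52*c)
K(-150) + 31717 = (5300 - 52*(-150)) + 31717 = (5300 + 7800) + 31717 = 13100 + 31717 = 44817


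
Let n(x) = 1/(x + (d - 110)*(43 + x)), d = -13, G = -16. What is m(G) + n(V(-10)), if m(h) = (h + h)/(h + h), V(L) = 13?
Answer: 6874/6875 ≈ 0.99985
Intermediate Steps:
m(h) = 1 (m(h) = (2*h)/((2*h)) = (2*h)*(1/(2*h)) = 1)
n(x) = 1/(-5289 - 122*x) (n(x) = 1/(x + (-13 - 110)*(43 + x)) = 1/(x - 123*(43 + x)) = 1/(x + (-5289 - 123*x)) = 1/(-5289 - 122*x))
m(G) + n(V(-10)) = 1 - 1/(5289 + 122*13) = 1 - 1/(5289 + 1586) = 1 - 1/6875 = 6874/6875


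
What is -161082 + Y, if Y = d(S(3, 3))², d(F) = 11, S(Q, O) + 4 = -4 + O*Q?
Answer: -160961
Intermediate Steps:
S(Q, O) = -8 + O*Q (S(Q, O) = -4 + (-4 + O*Q) = -8 + O*Q)
Y = 121 (Y = 11² = 121)
-161082 + Y = -161082 + 121 = -160961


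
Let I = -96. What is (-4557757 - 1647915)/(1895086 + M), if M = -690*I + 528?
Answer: -3102836/980927 ≈ -3.1632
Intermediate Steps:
M = 66768 (M = -690*(-96) + 528 = 66240 + 528 = 66768)
(-4557757 - 1647915)/(1895086 + M) = (-4557757 - 1647915)/(1895086 + 66768) = -6205672/1961854 = -6205672*1/1961854 = -3102836/980927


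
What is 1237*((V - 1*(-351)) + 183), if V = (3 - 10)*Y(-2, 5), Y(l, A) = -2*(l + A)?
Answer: 712512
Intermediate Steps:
Y(l, A) = -2*A - 2*l (Y(l, A) = -2*(A + l) = -2*A - 2*l)
V = 42 (V = (3 - 10)*(-2*5 - 2*(-2)) = -7*(-10 + 4) = -7*(-6) = 42)
1237*((V - 1*(-351)) + 183) = 1237*((42 - 1*(-351)) + 183) = 1237*((42 + 351) + 183) = 1237*(393 + 183) = 1237*576 = 712512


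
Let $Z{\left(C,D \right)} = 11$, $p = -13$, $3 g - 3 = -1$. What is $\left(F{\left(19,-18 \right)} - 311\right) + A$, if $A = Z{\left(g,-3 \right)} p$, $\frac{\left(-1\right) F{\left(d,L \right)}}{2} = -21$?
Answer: $-412$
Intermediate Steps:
$g = \frac{2}{3}$ ($g = 1 + \frac{1}{3} \left(-1\right) = 1 - \frac{1}{3} = \frac{2}{3} \approx 0.66667$)
$F{\left(d,L \right)} = 42$ ($F{\left(d,L \right)} = \left(-2\right) \left(-21\right) = 42$)
$A = -143$ ($A = 11 \left(-13\right) = -143$)
$\left(F{\left(19,-18 \right)} - 311\right) + A = \left(42 - 311\right) - 143 = -269 - 143 = -412$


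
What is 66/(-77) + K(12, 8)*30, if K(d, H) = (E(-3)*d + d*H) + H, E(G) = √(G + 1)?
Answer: 21834/7 + 360*I*√2 ≈ 3119.1 + 509.12*I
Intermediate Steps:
E(G) = √(1 + G)
K(d, H) = H + H*d + I*d*√2 (K(d, H) = (√(1 - 3)*d + d*H) + H = (√(-2)*d + H*d) + H = ((I*√2)*d + H*d) + H = (I*d*√2 + H*d) + H = (H*d + I*d*√2) + H = H + H*d + I*d*√2)
66/(-77) + K(12, 8)*30 = 66/(-77) + (8 + 8*12 + I*12*√2)*30 = 66*(-1/77) + (8 + 96 + 12*I*√2)*30 = -6/7 + (104 + 12*I*√2)*30 = -6/7 + (3120 + 360*I*√2) = 21834/7 + 360*I*√2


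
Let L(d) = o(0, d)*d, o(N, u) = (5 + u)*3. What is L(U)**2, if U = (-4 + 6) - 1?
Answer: 324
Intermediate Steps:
U = 1 (U = 2 - 1 = 1)
o(N, u) = 15 + 3*u
L(d) = d*(15 + 3*d) (L(d) = (15 + 3*d)*d = d*(15 + 3*d))
L(U)**2 = (3*1*(5 + 1))**2 = (3*1*6)**2 = 18**2 = 324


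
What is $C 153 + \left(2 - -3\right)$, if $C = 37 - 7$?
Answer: $4595$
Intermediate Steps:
$C = 30$ ($C = 37 - 7 = 30$)
$C 153 + \left(2 - -3\right) = 30 \cdot 153 + \left(2 - -3\right) = 4590 + \left(2 + 3\right) = 4590 + 5 = 4595$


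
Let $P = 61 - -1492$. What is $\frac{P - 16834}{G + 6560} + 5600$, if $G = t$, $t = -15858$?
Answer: $\frac{52084081}{9298} \approx 5601.6$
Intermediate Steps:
$P = 1553$ ($P = 61 + 1492 = 1553$)
$G = -15858$
$\frac{P - 16834}{G + 6560} + 5600 = \frac{1553 - 16834}{-15858 + 6560} + 5600 = - \frac{15281}{-9298} + 5600 = \left(-15281\right) \left(- \frac{1}{9298}\right) + 5600 = \frac{15281}{9298} + 5600 = \frac{52084081}{9298}$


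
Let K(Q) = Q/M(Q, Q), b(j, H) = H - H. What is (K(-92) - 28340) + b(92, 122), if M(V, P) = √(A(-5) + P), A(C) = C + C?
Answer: -28340 + 46*I*√102/51 ≈ -28340.0 + 9.1094*I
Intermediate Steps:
b(j, H) = 0
A(C) = 2*C
M(V, P) = √(-10 + P) (M(V, P) = √(2*(-5) + P) = √(-10 + P))
K(Q) = Q/√(-10 + Q) (K(Q) = Q/(√(-10 + Q)) = Q/√(-10 + Q))
(K(-92) - 28340) + b(92, 122) = (-92/√(-10 - 92) - 28340) + 0 = (-(-46)*I*√102/51 - 28340) + 0 = (46*I*√102/51 - 28340) + 0 = (-28340 + 46*I*√102/51) + 0 = -28340 + 46*I*√102/51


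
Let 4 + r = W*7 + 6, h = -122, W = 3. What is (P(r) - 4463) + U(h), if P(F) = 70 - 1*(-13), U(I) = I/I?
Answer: -4379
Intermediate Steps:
r = 23 (r = -4 + (3*7 + 6) = -4 + (21 + 6) = -4 + 27 = 23)
U(I) = 1
P(F) = 83 (P(F) = 70 + 13 = 83)
(P(r) - 4463) + U(h) = (83 - 4463) + 1 = -4380 + 1 = -4379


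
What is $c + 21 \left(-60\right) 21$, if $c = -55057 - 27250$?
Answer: $-108767$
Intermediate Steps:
$c = -82307$ ($c = -55057 - 27250 = -82307$)
$c + 21 \left(-60\right) 21 = -82307 + 21 \left(-60\right) 21 = -82307 - 26460 = -108767$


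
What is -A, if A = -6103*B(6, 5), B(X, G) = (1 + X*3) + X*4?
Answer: 262429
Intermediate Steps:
B(X, G) = 1 + 7*X (B(X, G) = (1 + 3*X) + 4*X = 1 + 7*X)
A = -262429 (A = -6103*(1 + 7*6) = -6103*(1 + 42) = -6103*43 = -262429)
-A = -1*(-262429) = 262429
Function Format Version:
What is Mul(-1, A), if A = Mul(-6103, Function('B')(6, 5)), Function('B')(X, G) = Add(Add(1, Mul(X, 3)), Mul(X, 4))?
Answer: 262429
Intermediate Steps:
Function('B')(X, G) = Add(1, Mul(7, X)) (Function('B')(X, G) = Add(Add(1, Mul(3, X)), Mul(4, X)) = Add(1, Mul(7, X)))
A = -262429 (A = Mul(-6103, Add(1, Mul(7, 6))) = Mul(-6103, Add(1, 42)) = Mul(-6103, 43) = -262429)
Mul(-1, A) = Mul(-1, -262429) = 262429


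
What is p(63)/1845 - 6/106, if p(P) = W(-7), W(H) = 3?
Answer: -1792/32595 ≈ -0.054978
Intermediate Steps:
p(P) = 3
p(63)/1845 - 6/106 = 3/1845 - 6/106 = 3*(1/1845) - 6*1/106 = 1/615 - 3/53 = -1792/32595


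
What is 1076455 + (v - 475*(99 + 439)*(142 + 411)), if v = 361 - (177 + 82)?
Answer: -140242593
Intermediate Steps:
v = 102 (v = 361 - 1*259 = 361 - 259 = 102)
1076455 + (v - 475*(99 + 439)*(142 + 411)) = 1076455 + (102 - 475*(99 + 439)*(142 + 411)) = 1076455 + (102 - 255550*553) = 1076455 + (102 - 475*297514) = 1076455 + (102 - 141319150) = 1076455 - 141319048 = -140242593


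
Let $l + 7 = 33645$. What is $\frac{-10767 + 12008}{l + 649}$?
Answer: $\frac{1241}{34287} \approx 0.036194$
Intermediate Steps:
$l = 33638$ ($l = -7 + 33645 = 33638$)
$\frac{-10767 + 12008}{l + 649} = \frac{-10767 + 12008}{33638 + 649} = \frac{1241}{34287}$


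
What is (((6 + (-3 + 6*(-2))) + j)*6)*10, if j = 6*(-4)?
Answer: -1980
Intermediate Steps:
j = -24
(((6 + (-3 + 6*(-2))) + j)*6)*10 = (((6 + (-3 + 6*(-2))) - 24)*6)*10 = (((6 + (-3 - 12)) - 24)*6)*10 = (((6 - 15) - 24)*6)*10 = ((-9 - 24)*6)*10 = -33*6*10 = -198*10 = -1980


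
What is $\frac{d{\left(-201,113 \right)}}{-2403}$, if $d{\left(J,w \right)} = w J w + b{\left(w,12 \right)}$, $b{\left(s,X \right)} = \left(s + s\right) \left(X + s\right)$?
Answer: $\frac{2538319}{2403} \approx 1056.3$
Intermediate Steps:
$b{\left(s,X \right)} = 2 s \left(X + s\right)$
$d{\left(J,w \right)} = J w^{2} + 2 w \left(12 + w\right)$ ($d{\left(J,w \right)} = w J w + 2 w \left(12 + w\right) = J w w + 2 w \left(12 + w\right) = J w^{2} + 2 w \left(12 + w\right)$)
$\frac{d{\left(-201,113 \right)}}{-2403} = \frac{113 \left(24 + 2 \cdot 113 - 22713\right)}{-2403} = 113 \left(24 + 226 - 22713\right) \left(- \frac{1}{2403}\right) = 113 \left(-22463\right) \left(- \frac{1}{2403}\right) = \left(-2538319\right) \left(- \frac{1}{2403}\right) = \frac{2538319}{2403}$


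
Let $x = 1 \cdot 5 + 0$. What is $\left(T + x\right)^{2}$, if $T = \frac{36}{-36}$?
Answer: $16$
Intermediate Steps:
$T = -1$ ($T = 36 \left(- \frac{1}{36}\right) = -1$)
$x = 5$ ($x = 5 + 0 = 5$)
$\left(T + x\right)^{2} = \left(-1 + 5\right)^{2} = 4^{2} = 16$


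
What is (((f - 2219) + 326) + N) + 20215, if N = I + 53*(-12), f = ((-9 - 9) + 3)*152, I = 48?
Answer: 15454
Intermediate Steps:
f = -2280 (f = (-18 + 3)*152 = -15*152 = -2280)
N = -588 (N = 48 + 53*(-12) = 48 - 636 = -588)
(((f - 2219) + 326) + N) + 20215 = (((-2280 - 2219) + 326) - 588) + 20215 = ((-4499 + 326) - 588) + 20215 = (-4173 - 588) + 20215 = -4761 + 20215 = 15454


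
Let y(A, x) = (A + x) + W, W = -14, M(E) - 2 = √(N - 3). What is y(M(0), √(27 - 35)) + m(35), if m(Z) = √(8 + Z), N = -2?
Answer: -12 + √43 + I*√5 + 2*I*√2 ≈ -5.4426 + 5.0645*I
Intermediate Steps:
M(E) = 2 + I*√5 (M(E) = 2 + √(-2 - 3) = 2 + √(-5) = 2 + I*√5)
y(A, x) = -14 + A + x (y(A, x) = (A + x) - 14 = -14 + A + x)
y(M(0), √(27 - 35)) + m(35) = (-14 + (2 + I*√5) + √(27 - 35)) + √(8 + 35) = (-14 + (2 + I*√5) + √(-8)) + √43 = (-14 + (2 + I*√5) + 2*I*√2) + √43 = (-12 + I*√5 + 2*I*√2) + √43 = -12 + √43 + I*√5 + 2*I*√2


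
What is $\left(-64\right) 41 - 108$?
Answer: $-2732$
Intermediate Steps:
$\left(-64\right) 41 - 108 = -2624 - 108 = -2732$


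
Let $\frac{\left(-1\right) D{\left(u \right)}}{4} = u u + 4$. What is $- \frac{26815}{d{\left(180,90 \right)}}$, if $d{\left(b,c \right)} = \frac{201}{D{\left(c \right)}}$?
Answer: $\frac{869235040}{201} \approx 4.3246 \cdot 10^{6}$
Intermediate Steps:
$D{\left(u \right)} = -16 - 4 u^{2}$ ($D{\left(u \right)} = - 4 \left(u u + 4\right) = - 4 \left(u^{2} + 4\right) = - 4 \left(4 + u^{2}\right) = -16 - 4 u^{2}$)
$d{\left(b,c \right)} = \frac{201}{-16 - 4 c^{2}}$
$- \frac{26815}{d{\left(180,90 \right)}} = - \frac{26815}{\left(-201\right) \frac{1}{16 + 4 \cdot 90^{2}}} = - \frac{26815}{\left(-201\right) \frac{1}{16 + 4 \cdot 8100}} = - \frac{26815}{\left(-201\right) \frac{1}{16 + 32400}} = - \frac{26815}{\left(-201\right) \frac{1}{32416}} = - \frac{26815}{- \frac{201}{32416}} = \left(-26815\right) \left(- \frac{32416}{201}\right) = \frac{869235040}{201}$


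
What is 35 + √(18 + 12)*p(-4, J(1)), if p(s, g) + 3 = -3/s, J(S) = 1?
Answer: 35 - 9*√30/4 ≈ 22.676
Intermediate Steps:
p(s, g) = -3 - 3/s
35 + √(18 + 12)*p(-4, J(1)) = 35 + √(18 + 12)*(-3 - 3/(-4)) = 35 + √30*(-3 - 3*(-¼)) = 35 + √30*(-3 + ¾) = 35 + √30*(-9/4) = 35 - 9*√30/4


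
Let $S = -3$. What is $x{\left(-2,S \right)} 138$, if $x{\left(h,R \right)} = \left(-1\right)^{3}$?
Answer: $-138$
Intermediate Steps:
$x{\left(h,R \right)} = -1$
$x{\left(-2,S \right)} 138 = \left(-1\right) 138 = -138$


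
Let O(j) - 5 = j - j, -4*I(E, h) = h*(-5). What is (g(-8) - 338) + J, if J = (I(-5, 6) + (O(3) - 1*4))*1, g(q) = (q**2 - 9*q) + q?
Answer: -403/2 ≈ -201.50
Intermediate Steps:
I(E, h) = 5*h/4 (I(E, h) = -h*(-5)/4 = -(-5)*h/4 = 5*h/4)
O(j) = 5 (O(j) = 5 + (j - j) = 5 + 0 = 5)
g(q) = q**2 - 8*q
J = 17/2 (J = ((5/4)*6 + (5 - 1*4))*1 = (15/2 + (5 - 4))*1 = (15/2 + 1)*1 = (17/2)*1 = 17/2 ≈ 8.5000)
(g(-8) - 338) + J = (-8*(-8 - 8) - 338) + 17/2 = (-8*(-16) - 338) + 17/2 = (128 - 338) + 17/2 = -210 + 17/2 = -403/2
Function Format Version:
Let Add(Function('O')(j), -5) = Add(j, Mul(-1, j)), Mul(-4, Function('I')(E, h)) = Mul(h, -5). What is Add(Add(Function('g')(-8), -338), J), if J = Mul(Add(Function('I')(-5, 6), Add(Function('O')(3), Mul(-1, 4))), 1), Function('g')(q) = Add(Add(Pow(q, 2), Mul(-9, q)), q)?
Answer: Rational(-403, 2) ≈ -201.50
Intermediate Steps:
Function('I')(E, h) = Mul(Rational(5, 4), h) (Function('I')(E, h) = Mul(Rational(-1, 4), Mul(h, -5)) = Mul(Rational(-1, 4), Mul(-5, h)) = Mul(Rational(5, 4), h))
Function('O')(j) = 5 (Function('O')(j) = Add(5, Add(j, Mul(-1, j))) = Add(5, 0) = 5)
Function('g')(q) = Add(Pow(q, 2), Mul(-8, q))
J = Rational(17, 2) (J = Mul(Add(Mul(Rational(5, 4), 6), Add(5, Mul(-1, 4))), 1) = Mul(Add(Rational(15, 2), Add(5, -4)), 1) = Mul(Add(Rational(15, 2), 1), 1) = Mul(Rational(17, 2), 1) = Rational(17, 2) ≈ 8.5000)
Add(Add(Function('g')(-8), -338), J) = Add(Add(Mul(-8, Add(-8, -8)), -338), Rational(17, 2)) = Add(Add(Mul(-8, -16), -338), Rational(17, 2)) = Add(Add(128, -338), Rational(17, 2)) = Add(-210, Rational(17, 2)) = Rational(-403, 2)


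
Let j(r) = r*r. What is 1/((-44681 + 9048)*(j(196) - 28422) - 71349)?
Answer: -1/356187551 ≈ -2.8075e-9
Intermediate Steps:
j(r) = r**2
1/((-44681 + 9048)*(j(196) - 28422) - 71349) = 1/((-44681 + 9048)*(196**2 - 28422) - 71349) = 1/(-35633*(38416 - 28422) - 71349) = 1/(-35633*9994 - 71349) = 1/(-356116202 - 71349) = 1/(-356187551) = -1/356187551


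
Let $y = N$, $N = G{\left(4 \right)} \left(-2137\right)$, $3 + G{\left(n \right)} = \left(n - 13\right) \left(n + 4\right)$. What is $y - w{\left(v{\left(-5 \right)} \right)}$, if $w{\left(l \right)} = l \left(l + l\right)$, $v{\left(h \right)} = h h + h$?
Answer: $159475$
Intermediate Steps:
$G{\left(n \right)} = -3 + \left(-13 + n\right) \left(4 + n\right)$ ($G{\left(n \right)} = -3 + \left(n - 13\right) \left(n + 4\right) = -3 + \left(-13 + n\right) \left(4 + n\right)$)
$v{\left(h \right)} = h + h^{2}$ ($v{\left(h \right)} = h^{2} + h = h + h^{2}$)
$w{\left(l \right)} = 2 l^{2}$ ($w{\left(l \right)} = l 2 l = 2 l^{2}$)
$N = 160275$ ($N = \left(-55 + 4^{2} - 36\right) \left(-2137\right) = \left(-55 + 16 - 36\right) \left(-2137\right) = \left(-75\right) \left(-2137\right) = 160275$)
$y = 160275$
$y - w{\left(v{\left(-5 \right)} \right)} = 160275 - 2 \left(- 5 \left(1 - 5\right)\right)^{2} = 160275 - 2 \left(\left(-5\right) \left(-4\right)\right)^{2} = 160275 - 2 \cdot 20^{2} = 160275 - 2 \cdot 400 = 160275 - 800 = 159475$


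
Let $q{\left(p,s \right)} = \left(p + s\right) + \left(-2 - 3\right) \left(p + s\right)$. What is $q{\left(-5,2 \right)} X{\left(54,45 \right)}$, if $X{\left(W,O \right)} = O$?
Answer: $540$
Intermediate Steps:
$q{\left(p,s \right)} = - 4 p - 4 s$ ($q{\left(p,s \right)} = \left(p + s\right) - 5 \left(p + s\right) = \left(p + s\right) - \left(5 p + 5 s\right) = - 4 p - 4 s$)
$q{\left(-5,2 \right)} X{\left(54,45 \right)} = \left(\left(-4\right) \left(-5\right) - 8\right) 45 = \left(20 - 8\right) 45 = 12 \cdot 45 = 540$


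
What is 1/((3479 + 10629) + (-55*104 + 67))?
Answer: 1/8455 ≈ 0.00011827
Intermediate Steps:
1/((3479 + 10629) + (-55*104 + 67)) = 1/(14108 + (-5720 + 67)) = 1/(14108 - 5653) = 1/8455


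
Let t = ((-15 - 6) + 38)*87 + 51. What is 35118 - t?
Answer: 33588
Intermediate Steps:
t = 1530 (t = (-21 + 38)*87 + 51 = 17*87 + 51 = 1479 + 51 = 1530)
35118 - t = 35118 - 1*1530 = 35118 - 1530 = 33588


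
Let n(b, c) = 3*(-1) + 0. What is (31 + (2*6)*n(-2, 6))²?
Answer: 25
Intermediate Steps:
n(b, c) = -3 (n(b, c) = -3 + 0 = -3)
(31 + (2*6)*n(-2, 6))² = (31 + (2*6)*(-3))² = (31 + 12*(-3))² = (31 - 36)² = (-5)² = 25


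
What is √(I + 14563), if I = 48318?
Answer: √62881 ≈ 250.76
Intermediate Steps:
√(I + 14563) = √(48318 + 14563) = √62881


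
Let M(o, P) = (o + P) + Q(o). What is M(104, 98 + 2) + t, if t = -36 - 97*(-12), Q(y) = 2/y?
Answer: 69265/52 ≈ 1332.0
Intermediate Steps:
M(o, P) = P + o + 2/o (M(o, P) = (o + P) + 2/o = (P + o) + 2/o = P + o + 2/o)
t = 1128 (t = -36 + 1164 = 1128)
M(104, 98 + 2) + t = ((98 + 2) + 104 + 2/104) + 1128 = (100 + 104 + 2*(1/104)) + 1128 = (100 + 104 + 1/52) + 1128 = 10609/52 + 1128 = 69265/52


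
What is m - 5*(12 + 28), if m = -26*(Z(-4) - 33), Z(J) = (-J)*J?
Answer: 1074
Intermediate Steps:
Z(J) = -J²
m = 1274 (m = -26*(-1*(-4)² - 33) = -26*(-1*16 - 33) = -26*(-16 - 33) = -26*(-49) = 1274)
m - 5*(12 + 28) = 1274 - 5*(12 + 28) = 1274 - 5*40 = 1274 - 1*200 = 1274 - 200 = 1074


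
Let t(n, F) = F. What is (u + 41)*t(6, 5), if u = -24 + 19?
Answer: 180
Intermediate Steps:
u = -5
(u + 41)*t(6, 5) = (-5 + 41)*5 = 36*5 = 180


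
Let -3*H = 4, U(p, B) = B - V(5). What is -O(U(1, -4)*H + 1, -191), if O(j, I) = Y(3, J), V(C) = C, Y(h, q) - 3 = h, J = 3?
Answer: -6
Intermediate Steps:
Y(h, q) = 3 + h
U(p, B) = -5 + B (U(p, B) = B - 1*5 = B - 5 = -5 + B)
H = -4/3 (H = -1/3*4 = -4/3 ≈ -1.3333)
O(j, I) = 6 (O(j, I) = 3 + 3 = 6)
-O(U(1, -4)*H + 1, -191) = -1*6 = -6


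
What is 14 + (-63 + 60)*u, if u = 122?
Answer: -352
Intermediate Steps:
14 + (-63 + 60)*u = 14 + (-63 + 60)*122 = 14 - 3*122 = 14 - 366 = -352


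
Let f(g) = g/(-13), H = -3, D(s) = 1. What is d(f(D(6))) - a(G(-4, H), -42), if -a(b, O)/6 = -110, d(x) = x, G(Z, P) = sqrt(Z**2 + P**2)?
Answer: -8581/13 ≈ -660.08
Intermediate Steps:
G(Z, P) = sqrt(P**2 + Z**2)
f(g) = -g/13 (f(g) = g*(-1/13) = -g/13)
a(b, O) = 660 (a(b, O) = -6*(-110) = 660)
d(f(D(6))) - a(G(-4, H), -42) = -1/13*1 - 1*660 = -1/13 - 660 = -8581/13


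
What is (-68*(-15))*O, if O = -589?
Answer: -600780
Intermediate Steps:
(-68*(-15))*O = -68*(-15)*(-589) = 1020*(-589) = -600780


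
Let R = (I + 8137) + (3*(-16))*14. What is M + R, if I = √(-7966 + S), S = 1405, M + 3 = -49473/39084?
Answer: 97198445/13028 + 81*I ≈ 7460.7 + 81.0*I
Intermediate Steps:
M = -55575/13028 (M = -3 - 49473/39084 = -3 - 49473*1/39084 = -3 - 16491/13028 = -55575/13028 ≈ -4.2658)
I = 81*I (I = √(-7966 + 1405) = √(-6561) = 81*I ≈ 81.0*I)
R = 7465 + 81*I (R = (81*I + 8137) + (3*(-16))*14 = (8137 + 81*I) - 48*14 = (8137 + 81*I) - 672 = 7465 + 81*I ≈ 7465.0 + 81.0*I)
M + R = -55575/13028 + (7465 + 81*I) = 97198445/13028 + 81*I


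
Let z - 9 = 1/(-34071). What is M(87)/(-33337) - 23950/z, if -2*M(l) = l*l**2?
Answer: -27102045980193/10222391006 ≈ -2651.2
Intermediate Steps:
M(l) = -l**3/2 (M(l) = -l*l**2/2 = -l**3/2)
z = 306638/34071 (z = 9 + 1/(-34071) = 9 - 1/34071 = 306638/34071 ≈ 9.0000)
M(87)/(-33337) - 23950/z = -1/2*87**3/(-33337) - 23950/306638/34071 = -1/2*658503*(-1/33337) - 23950*34071/306638 = -658503/2*(-1/33337) - 408000225/153319 = 658503/66674 - 408000225/153319 = -27102045980193/10222391006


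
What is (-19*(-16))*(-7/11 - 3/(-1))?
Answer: 7904/11 ≈ 718.54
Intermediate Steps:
(-19*(-16))*(-7/11 - 3/(-1)) = 304*(-7*1/11 - 3*(-1)) = 304*(-7/11 + 3) = 304*(26/11) = 7904/11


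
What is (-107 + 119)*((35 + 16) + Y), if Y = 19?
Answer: 840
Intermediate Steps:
(-107 + 119)*((35 + 16) + Y) = (-107 + 119)*((35 + 16) + 19) = 12*(51 + 19) = 12*70 = 840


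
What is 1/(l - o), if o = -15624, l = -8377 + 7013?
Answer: 1/14260 ≈ 7.0126e-5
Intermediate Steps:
l = -1364
1/(l - o) = 1/(-1364 - 1*(-15624)) = 1/(-1364 + 15624) = 1/14260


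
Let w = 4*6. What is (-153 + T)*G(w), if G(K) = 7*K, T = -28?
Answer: -30408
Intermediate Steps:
w = 24
(-153 + T)*G(w) = (-153 - 28)*(7*24) = -181*168 = -30408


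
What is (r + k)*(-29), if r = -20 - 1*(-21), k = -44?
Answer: 1247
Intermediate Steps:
r = 1 (r = -20 + 21 = 1)
(r + k)*(-29) = (1 - 44)*(-29) = -43*(-29) = 1247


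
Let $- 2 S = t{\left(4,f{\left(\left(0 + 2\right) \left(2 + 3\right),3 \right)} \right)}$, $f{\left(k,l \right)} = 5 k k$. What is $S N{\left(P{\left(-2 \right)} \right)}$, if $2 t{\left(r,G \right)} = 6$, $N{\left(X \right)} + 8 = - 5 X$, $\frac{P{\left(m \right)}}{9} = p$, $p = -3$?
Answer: $- \frac{381}{2} \approx -190.5$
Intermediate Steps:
$P{\left(m \right)} = -27$ ($P{\left(m \right)} = 9 \left(-3\right) = -27$)
$N{\left(X \right)} = -8 - 5 X$
$f{\left(k,l \right)} = 5 k^{2}$
$t{\left(r,G \right)} = 3$ ($t{\left(r,G \right)} = \frac{1}{2} \cdot 6 = 3$)
$S = - \frac{3}{2}$ ($S = \left(- \frac{1}{2}\right) 3 = - \frac{3}{2} \approx -1.5$)
$S N{\left(P{\left(-2 \right)} \right)} = - \frac{3 \left(-8 - -135\right)}{2} = - \frac{3 \left(-8 + 135\right)}{2} = \left(- \frac{3}{2}\right) 127 = - \frac{381}{2}$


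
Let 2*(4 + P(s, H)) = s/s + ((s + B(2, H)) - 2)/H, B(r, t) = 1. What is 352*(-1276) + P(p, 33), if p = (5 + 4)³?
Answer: -29643535/66 ≈ -4.4914e+5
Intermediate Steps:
p = 729 (p = 9³ = 729)
P(s, H) = -7/2 + (-1 + s)/(2*H) (P(s, H) = -4 + (s/s + ((s + 1) - 2)/H)/2 = -4 + (1 + ((1 + s) - 2)/H)/2 = -4 + (1 + (-1 + s)/H)/2 = -4 + (½ + (-1 + s)/(2*H)) = -7/2 + (-1 + s)/(2*H))
352*(-1276) + P(p, 33) = 352*(-1276) + (½)*(-1 + 729 - 7*33)/33 = -449152 + (½)*(1/33)*(-1 + 729 - 231) = -449152 + (½)*(1/33)*497 = -449152 + 497/66 = -29643535/66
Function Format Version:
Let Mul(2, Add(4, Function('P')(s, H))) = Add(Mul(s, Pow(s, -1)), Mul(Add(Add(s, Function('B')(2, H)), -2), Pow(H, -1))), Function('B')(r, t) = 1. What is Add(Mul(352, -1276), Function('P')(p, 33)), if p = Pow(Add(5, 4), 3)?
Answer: Rational(-29643535, 66) ≈ -4.4914e+5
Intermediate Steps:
p = 729 (p = Pow(9, 3) = 729)
Function('P')(s, H) = Add(Rational(-7, 2), Mul(Rational(1, 2), Pow(H, -1), Add(-1, s))) (Function('P')(s, H) = Add(-4, Mul(Rational(1, 2), Add(Mul(s, Pow(s, -1)), Mul(Add(Add(s, 1), -2), Pow(H, -1))))) = Add(-4, Mul(Rational(1, 2), Add(1, Mul(Add(Add(1, s), -2), Pow(H, -1))))) = Add(-4, Mul(Rational(1, 2), Add(1, Mul(Add(-1, s), Pow(H, -1))))) = Add(-4, Mul(Rational(1, 2), Add(1, Mul(Pow(H, -1), Add(-1, s))))) = Add(-4, Add(Rational(1, 2), Mul(Rational(1, 2), Pow(H, -1), Add(-1, s)))) = Add(Rational(-7, 2), Mul(Rational(1, 2), Pow(H, -1), Add(-1, s))))
Add(Mul(352, -1276), Function('P')(p, 33)) = Add(Mul(352, -1276), Mul(Rational(1, 2), Pow(33, -1), Add(-1, 729, Mul(-7, 33)))) = Add(-449152, Mul(Rational(1, 2), Rational(1, 33), Add(-1, 729, -231))) = Add(-449152, Mul(Rational(1, 2), Rational(1, 33), 497)) = Add(-449152, Rational(497, 66)) = Rational(-29643535, 66)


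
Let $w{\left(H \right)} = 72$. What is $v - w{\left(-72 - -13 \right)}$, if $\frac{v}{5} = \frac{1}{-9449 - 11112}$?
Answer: $- \frac{1480397}{20561} \approx -72.0$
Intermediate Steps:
$v = - \frac{5}{20561}$ ($v = \frac{5}{-9449 - 11112} = \frac{5}{-20561} = 5 \left(- \frac{1}{20561}\right) = - \frac{5}{20561} \approx -0.00024318$)
$v - w{\left(-72 - -13 \right)} = - \frac{5}{20561} - 72 = - \frac{1480397}{20561}$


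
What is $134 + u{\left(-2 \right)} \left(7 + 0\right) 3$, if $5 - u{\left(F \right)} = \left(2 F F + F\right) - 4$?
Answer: $197$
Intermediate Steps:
$u{\left(F \right)} = 9 - F - 2 F^{2}$ ($u{\left(F \right)} = 5 - \left(\left(2 F F + F\right) - 4\right) = 5 - \left(\left(2 F^{2} + F\right) - 4\right) = 5 - \left(\left(F + 2 F^{2}\right) - 4\right) = 5 - \left(-4 + F + 2 F^{2}\right) = 9 - F - 2 F^{2}$)
$134 + u{\left(-2 \right)} \left(7 + 0\right) 3 = 134 + \left(9 - -2 - 2 \left(-2\right)^{2}\right) \left(7 + 0\right) 3 = 134 + \left(9 + 2 - 8\right) 7 \cdot 3 = 134 + \left(9 + 2 - 8\right) 21 = 134 + 3 \cdot 21 = 134 + 63 = 197$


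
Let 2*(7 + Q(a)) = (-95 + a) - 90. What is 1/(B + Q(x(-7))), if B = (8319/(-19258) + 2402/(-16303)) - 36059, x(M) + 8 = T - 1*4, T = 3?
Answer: -313963174/11354032143735 ≈ -2.7652e-5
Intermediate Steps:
x(M) = -9 (x(M) = -8 + (3 - 1*4) = -8 + (3 - 4) = -8 - 1 = -9)
Q(a) = -199/2 + a/2 (Q(a) = -7 + ((-95 + a) - 90)/2 = -7 + (-185 + a)/2 = -7 + (-185/2 + a/2) = -199/2 + a/2)
B = -11321379973639/313963174 (B = (8319*(-1/19258) + 2402*(-1/16303)) - 36059 = (-8319/19258 - 2402/16303) - 36059 = -181882373/313963174 - 36059 = -11321379973639/313963174 ≈ -36060.)
1/(B + Q(x(-7))) = 1/(-11321379973639/313963174 + (-199/2 + (½)*(-9))) = 1/(-11321379973639/313963174 + (-199/2 - 9/2)) = 1/(-11321379973639/313963174 - 104) = 1/(-11354032143735/313963174) = -313963174/11354032143735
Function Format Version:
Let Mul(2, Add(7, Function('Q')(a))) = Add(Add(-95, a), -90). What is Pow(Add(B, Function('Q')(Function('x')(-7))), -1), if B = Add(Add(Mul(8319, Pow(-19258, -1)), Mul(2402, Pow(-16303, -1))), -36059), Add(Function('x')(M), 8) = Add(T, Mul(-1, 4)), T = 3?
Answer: Rational(-313963174, 11354032143735) ≈ -2.7652e-5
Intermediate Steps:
Function('x')(M) = -9 (Function('x')(M) = Add(-8, Add(3, Mul(-1, 4))) = Add(-8, Add(3, -4)) = Add(-8, -1) = -9)
Function('Q')(a) = Add(Rational(-199, 2), Mul(Rational(1, 2), a)) (Function('Q')(a) = Add(-7, Mul(Rational(1, 2), Add(Add(-95, a), -90))) = Add(-7, Mul(Rational(1, 2), Add(-185, a))) = Add(-7, Add(Rational(-185, 2), Mul(Rational(1, 2), a))) = Add(Rational(-199, 2), Mul(Rational(1, 2), a)))
B = Rational(-11321379973639, 313963174) (B = Add(Add(Mul(8319, Rational(-1, 19258)), Mul(2402, Rational(-1, 16303))), -36059) = Add(Add(Rational(-8319, 19258), Rational(-2402, 16303)), -36059) = Add(Rational(-181882373, 313963174), -36059) = Rational(-11321379973639, 313963174) ≈ -36060.)
Pow(Add(B, Function('Q')(Function('x')(-7))), -1) = Pow(Add(Rational(-11321379973639, 313963174), Add(Rational(-199, 2), Mul(Rational(1, 2), -9))), -1) = Pow(Add(Rational(-11321379973639, 313963174), Add(Rational(-199, 2), Rational(-9, 2))), -1) = Pow(Add(Rational(-11321379973639, 313963174), -104), -1) = Pow(Rational(-11354032143735, 313963174), -1) = Rational(-313963174, 11354032143735)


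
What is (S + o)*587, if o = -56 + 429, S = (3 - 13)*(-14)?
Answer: 301131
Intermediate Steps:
S = 140 (S = -10*(-14) = 140)
o = 373
(S + o)*587 = (140 + 373)*587 = 513*587 = 301131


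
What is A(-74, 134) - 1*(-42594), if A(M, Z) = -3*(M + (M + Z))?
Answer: 42636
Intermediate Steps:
A(M, Z) = -6*M - 3*Z (A(M, Z) = -3*(Z + 2*M) = -6*M - 3*Z)
A(-74, 134) - 1*(-42594) = (-6*(-74) - 3*134) - 1*(-42594) = (444 - 402) + 42594 = 42 + 42594 = 42636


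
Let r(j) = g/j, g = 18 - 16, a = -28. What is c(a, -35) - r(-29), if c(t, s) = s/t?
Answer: 153/116 ≈ 1.3190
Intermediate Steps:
g = 2
r(j) = 2/j
c(a, -35) - r(-29) = -35/(-28) - 2/(-29) = -35*(-1/28) - 2*(-1)/29 = 5/4 - 1*(-2/29) = 5/4 + 2/29 = 153/116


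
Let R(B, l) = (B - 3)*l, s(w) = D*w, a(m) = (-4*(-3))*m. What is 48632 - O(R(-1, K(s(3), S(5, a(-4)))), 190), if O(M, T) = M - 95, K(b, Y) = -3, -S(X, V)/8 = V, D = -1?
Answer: 48715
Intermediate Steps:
a(m) = 12*m
S(X, V) = -8*V
s(w) = -w
R(B, l) = l*(-3 + B) (R(B, l) = (-3 + B)*l = l*(-3 + B))
O(M, T) = -95 + M
48632 - O(R(-1, K(s(3), S(5, a(-4)))), 190) = 48632 - (-95 - 3*(-3 - 1)) = 48632 - (-95 - 3*(-4)) = 48632 - (-95 + 12) = 48632 - 1*(-83) = 48632 + 83 = 48715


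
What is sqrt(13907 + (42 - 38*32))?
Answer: sqrt(12733) ≈ 112.84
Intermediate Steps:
sqrt(13907 + (42 - 38*32)) = sqrt(13907 + (42 - 1216)) = sqrt(13907 - 1174) = sqrt(12733)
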